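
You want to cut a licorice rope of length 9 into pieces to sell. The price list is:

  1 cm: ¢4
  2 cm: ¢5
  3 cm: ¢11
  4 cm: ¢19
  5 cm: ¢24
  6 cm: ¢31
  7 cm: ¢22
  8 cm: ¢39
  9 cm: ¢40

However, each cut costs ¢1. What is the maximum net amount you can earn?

42

Consider every possible first cut. v[k] is the best of p[i]+v[k−i] over all sellable i≤k, charging 1 whenever i<k.
v[1] = 4
v[2] = max(4+4-1, 5+0) = 7
v[3] = max(4+7-1, 5+4-1, 11+0) = 11
v[4] = max(4+11-1, 5+7-1, 11+4-1, 19+0) = 19
v[5] = max(4+19-1, 5+11-1, 11+7-1, 19+4-1, 24+0) = 24
v[6] = max(4+24-1, 5+19-1, 11+11-1, 19+7-1, 24+4-1, 31+0) = 31
v[7] = max(4+31-1, 5+24-1, 11+19-1, …, 31+4-1, 22+0) = 34
v[8] = max(4+34-1, 5+31-1, 11+24-1, …, 22+4-1, 39+0) = 39
v[9] = max(4+39-1, 5+34-1, 11+31-1, …, 39+4-1, 40+0) = 42
One optimal plan: pieces 8 + 1 (1 cut) → ¢43 − ¢1 = ¢42.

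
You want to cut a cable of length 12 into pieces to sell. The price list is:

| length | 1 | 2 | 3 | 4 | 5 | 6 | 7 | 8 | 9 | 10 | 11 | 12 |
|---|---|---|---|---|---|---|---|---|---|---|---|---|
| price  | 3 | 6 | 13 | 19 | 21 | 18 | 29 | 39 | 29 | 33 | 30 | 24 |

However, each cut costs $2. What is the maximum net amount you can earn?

56

Let r[k] be the best obtainable value from length k. For each k, try every first piece i and keep the best of price[i] + r[k−i] minus the 2 cut fee when i<k.
r[1] = 3
r[2] = 6
r[3] = 13
r[4] = 19
r[5] = 21
r[6] = 24  (first piece 3, then r[3]=13)
r[7] = 30  (first piece 3, then r[4]=19)
r[8] = 39
r[9] = 40  (first piece 1, then r[8]=39)
r[10] = 43  (first piece 2, then r[8]=39)
r[11] = 50  (first piece 3, then r[8]=39)
r[12] = 56  (first piece 4, then r[8]=39)
One optimal plan: pieces 8 + 4 (1 cut) → $58 − $2 = $56.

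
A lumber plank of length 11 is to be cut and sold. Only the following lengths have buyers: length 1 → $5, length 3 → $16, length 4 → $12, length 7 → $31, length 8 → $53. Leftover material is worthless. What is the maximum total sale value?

Build r[k] bottom-up: r[k] = max over allowed piece i of (p[i] + r[k−i]).
r[1] = 5
r[2] = 10  (first piece 1, then r[1]=5)
r[3] = max(5+10, 16+0) = 16
r[4] = max(5+16, 16+5, 12+0) = 21
r[5] = max(5+21, 16+10, 12+5) = 26
r[6] = max(5+26, 16+16, 12+10) = 32
r[7] = max(5+32, 16+21, 12+16, 31+0) = 37
r[8] = max(5+37, 16+26, 12+21, 31+5, 53+0) = 53
r[9] = max(5+53, 16+32, 12+26, 31+10, 53+5) = 58
r[10] = max(5+58, 16+37, 12+32, 31+16, 53+10) = 63
r[11] = max(5+63, 16+53, 12+37, 31+21, 53+16) = 69
One optimal cutting: 8 + 3 → $69.

69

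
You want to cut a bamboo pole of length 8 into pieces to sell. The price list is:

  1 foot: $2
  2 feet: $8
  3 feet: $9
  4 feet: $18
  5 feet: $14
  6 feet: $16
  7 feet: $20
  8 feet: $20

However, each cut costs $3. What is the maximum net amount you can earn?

33

Let net[k] be the best obtainable value from length k. For each k, try every first piece i and keep the best of price[i] + net[k−i] minus the 3 cut fee when i<k.
net[1] = 2
net[2] = 8
net[3] = 9
net[4] = 18
net[5] = 17  (first piece 1, then net[4]=18)
net[6] = 23  (first piece 2, then net[4]=18)
net[7] = 24  (first piece 3, then net[4]=18)
net[8] = 33  (first piece 4, then net[4]=18)
One optimal plan: pieces 4 + 4 (1 cut) → $36 − $3 = $33.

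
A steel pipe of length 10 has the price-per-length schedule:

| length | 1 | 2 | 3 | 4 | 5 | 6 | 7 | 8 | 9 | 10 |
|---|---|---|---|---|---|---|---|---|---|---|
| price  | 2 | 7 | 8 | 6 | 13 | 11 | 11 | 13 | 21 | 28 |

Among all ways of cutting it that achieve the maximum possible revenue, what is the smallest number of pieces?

Consider every possible first cut. r[k] is the best of p[i]+r[k−i] over all sellable i≤k.
r[1] = 2
r[2] = max(2+2, 7+0) = 7
r[3] = max(2+7, 7+2, 8+0) = 9
r[4] = max(2+9, 7+7, 8+2, 6+0) = 14
r[5] = max(2+14, 7+9, 8+7, 6+2, 13+0) = 16
r[6] = max(2+16, 7+14, 8+9, 6+7, 13+2, 11+0) = 21
r[7] = max(2+21, 7+16, 8+14, …, 11+2, 11+0) = 23
r[8] = max(2+23, 7+21, 8+16, …, 11+2, 13+0) = 28
r[9] = max(2+28, 7+23, 8+21, …, 13+2, 21+0) = 30
r[10] = max(2+30, 7+28, 8+23, …, 21+2, 28+0) = 35
Maximum revenue is $35.
Now minimize piece count subject to staying optimal: for each k, pieces[k] = 1 + min over i with p[i]+r[k−i]=r[k] of pieces[k−i].
pieces[7] = 4
pieces[8] = 4
pieces[9] = 5
pieces[10] = 5

5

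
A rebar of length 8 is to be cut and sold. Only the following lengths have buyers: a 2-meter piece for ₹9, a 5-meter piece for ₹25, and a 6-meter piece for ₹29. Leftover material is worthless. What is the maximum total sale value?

Let f[k] be the best obtainable value from length k. For each k, try every first piece i and keep the best of price[i] + f[k−i].
f[1] = 0
f[2] = 9
f[3] = 9
f[4] = 18  (first piece 2, then f[2]=9)
f[5] = max(9+9, 25+0) = 25
f[6] = max(9+18, 25+0, 29+0) = 29
f[7] = max(9+25, 25+9, 29+0) = 34
f[8] = max(9+29, 25+9, 29+9) = 38
One optimal cutting: 6 + 2 → ₹38.

38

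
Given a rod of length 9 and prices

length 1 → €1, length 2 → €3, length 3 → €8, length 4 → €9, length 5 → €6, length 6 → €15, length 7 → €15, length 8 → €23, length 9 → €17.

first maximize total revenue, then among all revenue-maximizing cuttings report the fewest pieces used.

2

Let r[k] be the best obtainable value from length k. For each k, try every first piece i and keep the best of price[i] + r[k−i].
r[1] = 1
r[2] = 3
r[3] = 8
r[4] = 9  (first piece 1, then r[3]=8)
r[5] = 11  (first piece 2, then r[3]=8)
r[6] = 16  (first piece 3, then r[3]=8)
r[7] = 17  (first piece 1, then r[6]=16)
r[8] = 23
r[9] = 24  (first piece 1, then r[8]=23)
Maximum revenue is €24.
Now minimize piece count subject to staying optimal: for each k, pieces[k] = 1 + min over i with p[i]+r[k−i]=r[k] of pieces[k−i].
pieces[6] = 2
pieces[7] = 2
pieces[8] = 1
pieces[9] = 2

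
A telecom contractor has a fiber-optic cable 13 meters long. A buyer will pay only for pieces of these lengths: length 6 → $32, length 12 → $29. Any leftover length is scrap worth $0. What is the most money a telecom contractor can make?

Let f[k] be the best obtainable value from length k. For each k, try every first piece i and keep the best of price[i] + f[k−i].
f[1] = 0
f[2] = 0
f[3] = 0
f[4] = 0
f[5] = 0
f[6] = 32
f[7] = 32
f[8] = 32
f[9] = 32
f[10] = 32
f[11] = 32
f[12] = max(32+32, 29+0) = 64
f[13] = max(32+32, 29+0) = 64
One optimal cutting: pieces 6 + 6 with 1 meter of scrap → $64.

64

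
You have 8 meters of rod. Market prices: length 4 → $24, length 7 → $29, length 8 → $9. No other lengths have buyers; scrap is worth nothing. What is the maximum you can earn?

48

Let r[k] be the best obtainable value from length k. For each k, try every first piece i and keep the best of price[i] + r[k−i].
r[1] = 0
r[2] = 0
r[3] = 0
r[4] = 24
r[5] = 24
r[6] = 24
r[7] = max(24+0, 29+0) = 29
r[8] = max(24+24, 29+0, 9+0) = 48
One optimal cutting: 4 + 4 → $48.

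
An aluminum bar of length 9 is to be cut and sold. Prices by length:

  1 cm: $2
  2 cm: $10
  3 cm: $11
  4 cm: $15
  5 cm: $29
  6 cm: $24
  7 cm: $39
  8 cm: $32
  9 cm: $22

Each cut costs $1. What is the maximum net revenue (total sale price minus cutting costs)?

Build v[k] bottom-up: v[k] = max over allowed piece i of (p[i] + v[k−i]) − 1 per cut.
v[1] = 2
v[2] = 10
v[3] = 11  (first piece 1, then v[2]=10)
v[4] = 19  (first piece 2, then v[2]=10)
v[5] = 29
v[6] = 30  (first piece 1, then v[5]=29)
v[7] = 39
v[8] = 40  (first piece 1, then v[7]=39)
v[9] = 48  (first piece 2, then v[7]=39)
One optimal plan: pieces 7 + 2 (1 cut) → $49 − $1 = $48.

48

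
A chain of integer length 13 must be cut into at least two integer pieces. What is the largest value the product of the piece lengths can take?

Let g[k] be the best product for length k (with at least one cut). For each first piece i, the rest contributes max(k−i, g[k−i]).
g[2] = 1·max(1,0) = 1·1 = 1
g[3] = max(1·2, 2·1) = 2
g[4] = max(1·3, 2·2, 3·1) = 4
g[5] = max(1·4, 2·3, 3·2, 4·1) = 6
g[6] = max(1·6, 2·4, 3·3, 4·2, 5·1) = 9
g[7] = max(1·9, 2·6, 3·4, 4·3, 5·2, 6·1) = 12
g[8] = max(1·12, 2·9, 3·6, …, 6·2, 7·1) = 18
g[9] = max(1·18, 2·12, 3·9, …, 7·2, 8·1) = 27
g[10] = max(1·27, 2·18, 3·12, …, 8·2, 9·1) = 36
g[11] = max(1·36, 2·27, 3·18, …, 9·2, 10·1) = 54
g[12] = max(1·54, 2·36, 3·27, …, 10·2, 11·1) = 81
g[13] = max(1·81, 2·54, 3·36, …, 11·2, 12·1) = 108
One optimal split: 3 + 3 + 3 + 2 + 2; product 3·3·3·2·2 = 108.

108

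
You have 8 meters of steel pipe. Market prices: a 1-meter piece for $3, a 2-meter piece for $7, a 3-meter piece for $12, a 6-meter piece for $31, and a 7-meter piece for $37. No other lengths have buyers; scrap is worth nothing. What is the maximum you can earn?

40

Build r[k] bottom-up: r[k] = max over allowed piece i of (p[i] + r[k−i]).
r[1] = 3
r[2] = max(3+3, 7+0) = 7
r[3] = max(3+7, 7+3, 12+0) = 12
r[4] = max(3+12, 7+7, 12+3) = 15
r[5] = max(3+15, 7+12, 12+7) = 19
r[6] = max(3+19, 7+15, 12+12, 31+0) = 31
r[7] = max(3+31, 7+19, 12+15, 31+3, 37+0) = 37
r[8] = max(3+37, 7+31, 12+19, 31+7, 37+3) = 40
One optimal cutting: 7 + 1 → $40.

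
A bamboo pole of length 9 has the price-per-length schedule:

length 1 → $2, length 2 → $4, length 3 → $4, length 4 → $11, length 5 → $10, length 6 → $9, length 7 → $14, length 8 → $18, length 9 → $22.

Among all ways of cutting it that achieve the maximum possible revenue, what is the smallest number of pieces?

Build r[k] bottom-up: r[k] = max over allowed piece i of (p[i] + r[k−i]).
r[1] = 2
r[2] = max(2+2, 4+0) = 4
r[3] = max(2+4, 4+2, 4+0) = 6
r[4] = max(2+6, 4+4, 4+2, 11+0) = 11
r[5] = max(2+11, 4+6, 4+4, 11+2, 10+0) = 13
r[6] = max(2+13, 4+11, 4+6, 11+4, 10+2, 9+0) = 15
r[7] = max(2+15, 4+13, 4+11, …, 9+2, 14+0) = 17
r[8] = max(2+17, 4+15, 4+13, …, 14+2, 18+0) = 22
r[9] = max(2+22, 4+17, 4+15, …, 18+2, 22+0) = 24
Maximum revenue is $24.
Now minimize piece count subject to staying optimal: for each k, pieces[k] = 1 + min over i with p[i]+r[k−i]=r[k] of pieces[k−i].
pieces[6] = 2
pieces[7] = 3
pieces[8] = 2
pieces[9] = 3

3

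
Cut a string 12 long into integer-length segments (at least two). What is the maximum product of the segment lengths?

Fill f[k] for k=2..12: at each k try every first piece i and multiply by the better of (k−i) uncut or f[k−i].
f[2] = 1×max(1,0) = 1×1 = 1
f[3] = max(1×2, 2×1) = 2
f[4] = max(1×3, 2×2, 3×1) = 4
f[5] = max(1×4, 2×3, 3×2, 4×1) = 6
f[6] = max(1×6, 2×4, 3×3, 4×2, 5×1) = 9
f[7] = max(1×9, 2×6, 3×4, 4×3, 5×2, 6×1) = 12
f[8] = max(1×12, 2×9, 3×6, …, 6×2, 7×1) = 18
f[9] = max(1×18, 2×12, 3×9, …, 7×2, 8×1) = 27
f[10] = max(1×27, 2×18, 3×12, …, 8×2, 9×1) = 36
f[11] = max(1×36, 2×27, 3×18, …, 9×2, 10×1) = 54
f[12] = max(1×54, 2×36, 3×27, …, 10×2, 11×1) = 81
One optimal split: 3 + 3 + 3 + 3; product 3×3×3×3 = 81.

81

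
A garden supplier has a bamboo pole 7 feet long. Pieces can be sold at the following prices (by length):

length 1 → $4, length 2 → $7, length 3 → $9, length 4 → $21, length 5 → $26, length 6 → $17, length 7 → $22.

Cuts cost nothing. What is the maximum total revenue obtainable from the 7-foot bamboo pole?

34

Let v[k] be the best obtainable value from length k. For each k, try every first piece i and keep the best of price[i] + v[k−i].
v[1] = 4
v[2] = max(4+4, 7+0) = 8
v[3] = max(4+8, 7+4, 9+0) = 12
v[4] = max(4+12, 7+8, 9+4, 21+0) = 21
v[5] = max(4+21, 7+12, 9+8, 21+4, 26+0) = 26
v[6] = max(4+26, 7+21, 9+12, 21+8, 26+4, 17+0) = 30
v[7] = max(4+30, 7+26, 9+21, …, 17+4, 22+0) = 34
One optimal cutting: 5 + 1 + 1 → $26 + $4 + $4 = $34.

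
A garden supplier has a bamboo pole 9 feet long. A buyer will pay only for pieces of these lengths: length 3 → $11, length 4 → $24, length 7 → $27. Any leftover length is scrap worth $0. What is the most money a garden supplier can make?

48

Let r[k] be the best obtainable value from length k. For each k, try every first piece i and keep the best of price[i] + r[k−i].
r[1] = 0
r[2] = 0
r[3] = 11
r[4] = 24
r[5] = 24
r[6] = 24
r[7] = 35  (first piece 3, then r[4]=24)
r[8] = 48  (first piece 4, then r[4]=24)
r[9] = 48
One optimal cutting: pieces 4 + 4 with 1 foot of scrap → $48.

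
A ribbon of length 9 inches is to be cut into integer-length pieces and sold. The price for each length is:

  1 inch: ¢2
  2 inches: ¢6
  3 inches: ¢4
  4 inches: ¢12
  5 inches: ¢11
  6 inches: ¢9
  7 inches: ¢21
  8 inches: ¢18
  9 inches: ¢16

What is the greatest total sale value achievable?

Consider every possible first cut. best[k] is the best of p[i]+best[k−i] over all sellable i≤k.
best[1] = 2
best[2] = 6
best[3] = 8  (first piece 1, then best[2]=6)
best[4] = 12  (first piece 2, then best[2]=6)
best[5] = 14  (first piece 1, then best[4]=12)
best[6] = 18  (first piece 2, then best[4]=12)
best[7] = 21
best[8] = 24  (first piece 2, then best[6]=18)
best[9] = 27  (first piece 2, then best[7]=21)
One optimal cutting: 7 + 2 → ¢21 + ¢6 = ¢27.

27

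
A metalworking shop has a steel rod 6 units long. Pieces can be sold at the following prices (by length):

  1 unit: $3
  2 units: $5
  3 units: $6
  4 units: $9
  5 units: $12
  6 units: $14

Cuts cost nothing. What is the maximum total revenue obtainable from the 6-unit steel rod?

18

Consider every possible first cut. v[k] is the best of p[i]+v[k−i] over all sellable i≤k.
v[1] = 3
v[2] = 6  (first piece 1, then v[1]=3)
v[3] = 9  (first piece 1, then v[2]=6)
v[4] = 12  (first piece 1, then v[3]=9)
v[5] = 15  (first piece 1, then v[4]=12)
v[6] = 18  (first piece 1, then v[5]=15)
One optimal cutting: 1 + 1 + 1 + 1 + 1 + 1 → $3 + $3 + $3 + $3 + $3 + $3 = $18.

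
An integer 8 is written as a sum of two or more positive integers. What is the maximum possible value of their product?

18

Let g[k] be the best product for length k (with at least one cut). For each first piece i, the rest contributes max(k−i, g[k−i]).
g[2] = 1×max(1,0) = 1×1 = 1
g[3] = 1×max(2,1) = 1×2 = 2
g[4] = 2×max(2,1) = 2×2 = 4
g[5] = 2×max(3,2) = 2×3 = 6
g[6] = 3×max(3,2) = 3×3 = 9
g[7] = 2×max(5,6) = 2×6 = 12
g[8] = 2×max(6,9) = 2×9 = 18
One optimal split: 3 + 3 + 2; product 3×3×2 = 18.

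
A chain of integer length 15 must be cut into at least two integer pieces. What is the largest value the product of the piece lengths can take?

243

Define m[k] = max over 1≤i<k of i · max(k−i, m[k−i]); the inner max lets the remainder stay uncut if that's better.
m[2] = 1×max(1,0) = 1×1 = 1
m[3] = 1×max(2,1) = 1×2 = 2
m[4] = 2×max(2,1) = 2×2 = 4
m[5] = 2×max(3,2) = 2×3 = 6
m[6] = 3×max(3,2) = 3×3 = 9
m[7] = 2×max(5,6) = 2×6 = 12
m[8] = 2×max(6,9) = 2×9 = 18
m[9] = 3×max(6,9) = 3×9 = 27
m[10] = 2×max(8,18) = 2×18 = 36
m[11] = 2×max(9,27) = 2×27 = 54
m[12] = 3×max(9,27) = 3×27 = 81
m[13] = 2×max(11,54) = 2×54 = 108
m[14] = 2×max(12,81) = 2×81 = 162
m[15] = 3×max(12,81) = 3×81 = 243
One optimal split: 3 + 3 + 3 + 3 + 3; product 3×3×3×3×3 = 243.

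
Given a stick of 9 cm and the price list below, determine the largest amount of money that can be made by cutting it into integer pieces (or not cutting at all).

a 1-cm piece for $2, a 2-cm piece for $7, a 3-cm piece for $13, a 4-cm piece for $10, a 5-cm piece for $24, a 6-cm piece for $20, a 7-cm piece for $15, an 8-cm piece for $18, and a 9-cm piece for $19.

39

Consider every possible first cut. v[k] is the best of p[i]+v[k−i] over all sellable i≤k.
v[1] = 2
v[2] = max(2+2, 7+0) = 7
v[3] = max(2+7, 7+2, 13+0) = 13
v[4] = max(2+13, 7+7, 13+2, 10+0) = 15
v[5] = max(2+15, 7+13, 13+7, 10+2, 24+0) = 24
v[6] = max(2+24, 7+15, 13+13, 10+7, 24+2, 20+0) = 26
v[7] = max(2+26, 7+24, 13+15, …, 20+2, 15+0) = 31
v[8] = max(2+31, 7+26, 13+24, …, 15+2, 18+0) = 37
v[9] = max(2+37, 7+31, 13+26, …, 18+2, 19+0) = 39
One optimal cutting: 5 + 3 + 1 → $24 + $13 + $2 = $39.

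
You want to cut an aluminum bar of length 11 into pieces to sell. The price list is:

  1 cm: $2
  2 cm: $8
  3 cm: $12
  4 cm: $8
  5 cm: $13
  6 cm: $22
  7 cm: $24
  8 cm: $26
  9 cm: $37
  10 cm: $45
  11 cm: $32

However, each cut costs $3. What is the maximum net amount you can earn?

Build v[k] bottom-up: v[k] = max over allowed piece i of (p[i] + v[k−i]) − 3 per cut.
v[1] = 2
v[2] = 8
v[3] = 12
v[4] = 13  (first piece 2, then v[2]=8)
v[5] = 17  (first piece 2, then v[3]=12)
v[6] = 22
v[7] = 24
v[8] = 27  (first piece 2, then v[6]=22)
v[9] = 37
v[10] = 45
v[11] = 44  (first piece 1, then v[10]=45)
One optimal plan: pieces 10 + 1 (1 cut) → $47 − $3 = $44.

44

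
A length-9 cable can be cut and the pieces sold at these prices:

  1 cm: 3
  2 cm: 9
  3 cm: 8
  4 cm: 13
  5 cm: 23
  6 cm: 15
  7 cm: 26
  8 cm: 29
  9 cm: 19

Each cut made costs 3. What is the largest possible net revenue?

35

Let v[k] be the best obtainable value from length k. For each k, try every first piece i and keep the best of price[i] + v[k−i] minus the 3 cut fee when i<k.
v[1] = 3
v[2] = 9
v[3] = 9  (first piece 1, then v[2]=9)
v[4] = 15  (first piece 2, then v[2]=9)
v[5] = 23
v[6] = 23  (first piece 1, then v[5]=23)
v[7] = 29  (first piece 2, then v[5]=23)
v[8] = 29  (first piece 1, then v[7]=29)
v[9] = 35  (first piece 2, then v[7]=29)
One optimal plan: pieces 5 + 2 + 2 (2 cuts) → 41 − 6 = 35.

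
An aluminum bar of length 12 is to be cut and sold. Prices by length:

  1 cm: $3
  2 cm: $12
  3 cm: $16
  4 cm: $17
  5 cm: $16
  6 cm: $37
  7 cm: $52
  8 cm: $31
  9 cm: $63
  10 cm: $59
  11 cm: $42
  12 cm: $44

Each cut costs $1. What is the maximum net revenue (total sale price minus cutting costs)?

78

Let v[k] be the best obtainable value from length k. For each k, try every first piece i and keep the best of price[i] + v[k−i] minus the 1 cut fee when i<k.
v[1] = 3
v[2] = max(3+3-1, 12+0) = 12
v[3] = max(3+12-1, 12+3-1, 16+0) = 16
v[4] = max(3+16-1, 12+12-1, 16+3-1, 17+0) = 23
v[5] = max(3+23-1, 12+16-1, 16+12-1, 17+3-1, 16+0) = 27
v[6] = max(3+27-1, 12+23-1, 16+16-1, 17+12-1, 16+3-1, 37+0) = 37
v[7] = max(3+37-1, 12+27-1, 16+23-1, …, 37+3-1, 52+0) = 52
v[8] = max(3+52-1, 12+37-1, 16+27-1, …, 52+3-1, 31+0) = 54
v[9] = max(3+54-1, 12+52-1, 16+37-1, …, 31+3-1, 63+0) = 63
v[10] = max(3+63-1, 12+54-1, 16+52-1, …, 63+3-1, 59+0) = 67
v[11] = max(3+67-1, 12+63-1, 16+54-1, …, 59+3-1, 42+0) = 74
v[12] = max(3+74-1, 12+67-1, 16+63-1, …, 42+3-1, 44+0) = 78
One optimal plan: pieces 7 + 3 + 2 (2 cuts) → $80 − $2 = $78.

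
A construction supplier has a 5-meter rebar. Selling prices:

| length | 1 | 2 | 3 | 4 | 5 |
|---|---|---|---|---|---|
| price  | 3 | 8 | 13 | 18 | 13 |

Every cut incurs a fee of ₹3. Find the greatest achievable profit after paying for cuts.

18

Let net[k] be the best obtainable value from length k. For each k, try every first piece i and keep the best of price[i] + net[k−i] minus the 3 cut fee when i<k.
net[1] = 3
net[2] = 8
net[3] = 13
net[4] = 18
net[5] = 18  (first piece 1, then net[4]=18)
One optimal plan: pieces 4 + 1 (1 cut) → ₹21 − ₹3 = ₹18.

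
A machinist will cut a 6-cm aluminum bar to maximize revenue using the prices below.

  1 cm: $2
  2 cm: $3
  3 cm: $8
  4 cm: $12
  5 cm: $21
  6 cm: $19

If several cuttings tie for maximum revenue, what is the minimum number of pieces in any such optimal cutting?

Consider every possible first cut. r[k] is the best of p[i]+r[k−i] over all sellable i≤k.
r[1] = 2
r[2] = max(2+2, 3+0) = 4
r[3] = max(2+4, 3+2, 8+0) = 8
r[4] = max(2+8, 3+4, 8+2, 12+0) = 12
r[5] = max(2+12, 3+8, 8+4, 12+2, 21+0) = 21
r[6] = max(2+21, 3+12, 8+8, 12+4, 21+2, 19+0) = 23
Maximum revenue is $23.
Now minimize piece count subject to staying optimal: for each k, pieces[k] = 1 + min over i with p[i]+r[k−i]=r[k] of pieces[k−i].
pieces[3] = 1
pieces[4] = 1
pieces[5] = 1
pieces[6] = 2

2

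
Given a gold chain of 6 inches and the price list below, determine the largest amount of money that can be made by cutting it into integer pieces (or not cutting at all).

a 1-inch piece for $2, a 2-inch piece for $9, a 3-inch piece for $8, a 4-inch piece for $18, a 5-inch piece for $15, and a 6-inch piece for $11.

27

Let r[k] be the best obtainable value from length k. For each k, try every first piece i and keep the best of price[i] + r[k−i].
r[1] = 2
r[2] = max(2+2, 9+0) = 9
r[3] = max(2+9, 9+2, 8+0) = 11
r[4] = max(2+11, 9+9, 8+2, 18+0) = 18
r[5] = max(2+18, 9+11, 8+9, 18+2, 15+0) = 20
r[6] = max(2+20, 9+18, 8+11, 18+9, 15+2, 11+0) = 27
One optimal cutting: 2 + 2 + 2 → $9 + $9 + $9 = $27.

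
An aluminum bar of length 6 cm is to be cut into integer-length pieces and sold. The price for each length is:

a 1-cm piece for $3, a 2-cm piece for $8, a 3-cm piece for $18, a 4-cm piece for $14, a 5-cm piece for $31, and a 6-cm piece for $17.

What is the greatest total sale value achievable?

36

Consider every possible first cut. best[k] is the best of p[i]+best[k−i] over all sellable i≤k.
best[1] = 3
best[2] = max(3+3, 8+0) = 8
best[3] = max(3+8, 8+3, 18+0) = 18
best[4] = max(3+18, 8+8, 18+3, 14+0) = 21
best[5] = max(3+21, 8+18, 18+8, 14+3, 31+0) = 31
best[6] = max(3+31, 8+21, 18+18, 14+8, 31+3, 17+0) = 36
One optimal cutting: 3 + 3 → $18 + $18 = $36.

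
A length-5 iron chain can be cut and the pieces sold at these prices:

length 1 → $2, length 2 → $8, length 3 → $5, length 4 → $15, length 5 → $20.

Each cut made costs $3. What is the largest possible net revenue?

20

Build v[k] bottom-up: v[k] = max over allowed piece i of (p[i] + v[k−i]) − 3 per cut.
v[1] = 2
v[2] = 8
v[3] = 7  (first piece 1, then v[2]=8)
v[4] = 15
v[5] = 20
Best is to make no cuts and sell whole for $20.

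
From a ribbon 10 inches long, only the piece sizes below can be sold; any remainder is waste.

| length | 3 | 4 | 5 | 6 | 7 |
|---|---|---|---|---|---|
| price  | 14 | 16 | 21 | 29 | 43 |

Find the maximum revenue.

Let f[k] be the best obtainable value from length k. For each k, try every first piece i and keep the best of price[i] + f[k−i].
f[1] = 0
f[2] = 0
f[3] = 14
f[4] = 16
f[5] = 21
f[6] = 29
f[7] = 43
f[8] = 43
f[9] = 43
f[10] = 57  (first piece 3, then f[7]=43)
One optimal cutting: 7 + 3 → ¢57.

57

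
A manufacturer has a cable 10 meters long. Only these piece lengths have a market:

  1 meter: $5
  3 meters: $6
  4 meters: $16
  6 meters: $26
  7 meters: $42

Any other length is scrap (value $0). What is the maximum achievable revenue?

Let r[k] be the best obtainable value from length k. For each k, try every first piece i and keep the best of price[i] + r[k−i].
r[1] = 5
r[2] = 10  (first piece 1, then r[1]=5)
r[3] = max(5+10, 6+0) = 15
r[4] = max(5+15, 6+5, 16+0) = 20
r[5] = max(5+20, 6+10, 16+5) = 25
r[6] = max(5+25, 6+15, 16+10, 26+0) = 30
r[7] = max(5+30, 6+20, 16+15, 26+5, 42+0) = 42
r[8] = max(5+42, 6+25, 16+20, 26+10, 42+5) = 47
r[9] = max(5+47, 6+30, 16+25, 26+15, 42+10) = 52
r[10] = max(5+52, 6+42, 16+30, 26+20, 42+15) = 57
One optimal cutting: 7 + 1 + 1 + 1 → $57.

57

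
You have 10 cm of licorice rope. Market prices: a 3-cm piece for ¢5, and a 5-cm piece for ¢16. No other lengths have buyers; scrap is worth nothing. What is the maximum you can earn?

32

Build f[k] bottom-up: f[k] = max over allowed piece i of (p[i] + f[k−i]).
f[1] = 0
f[2] = 0
f[3] = 5
f[4] = 5
f[5] = 16
f[6] = 16
f[7] = 16
f[8] = 21  (first piece 3, then f[5]=16)
f[9] = 21
f[10] = 32  (first piece 5, then f[5]=16)
One optimal cutting: 5 + 5 → ¢32.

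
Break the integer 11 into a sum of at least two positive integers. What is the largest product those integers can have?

Let P[k] be the best product for length k (with at least one cut). For each first piece i, the rest contributes max(k−i, P[k−i]).
P[2] = 1·max(1,0) = 1·1 = 1
P[3] = 1·max(2,1) = 1·2 = 2
P[4] = 2·max(2,1) = 2·2 = 4
P[5] = 2·max(3,2) = 2·3 = 6
P[6] = 3·max(3,2) = 3·3 = 9
P[7] = 2·max(5,6) = 2·6 = 12
P[8] = 2·max(6,9) = 2·9 = 18
P[9] = 3·max(6,9) = 3·9 = 27
P[10] = 2·max(8,18) = 2·18 = 36
P[11] = 2·max(9,27) = 2·27 = 54
One optimal split: 3 + 3 + 3 + 2; product 3·3·3·2 = 54.

54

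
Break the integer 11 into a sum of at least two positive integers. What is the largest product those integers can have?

54

Let P[k] be the best product for length k (with at least one cut). For each first piece i, the rest contributes max(k−i, P[k−i]).
Small cases: P[2]=1, P[3]=2.
P[4] = max(1·3, 2·2, 3·1) = 4
P[5] = max(1·4, 2·3, 3·2, 4·1) = 6
P[6] = max(1·6, 2·4, 3·3, 4·2, 5·1) = 9
P[7] = max(1·9, 2·6, 3·4, 4·3, 5·2, 6·1) = 12
P[8] = max(1·12, 2·9, 3·6, …, 6·2, 7·1) = 18
P[9] = max(1·18, 2·12, 3·9, …, 7·2, 8·1) = 27
P[10] = max(1·27, 2·18, 3·12, …, 8·2, 9·1) = 36
P[11] = max(1·36, 2·27, 3·18, …, 9·2, 10·1) = 54
One optimal split: 3 + 3 + 3 + 2; product 3·3·3·2 = 54.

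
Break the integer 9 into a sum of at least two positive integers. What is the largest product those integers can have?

27

Define g[k] = max over 1≤i<k of i · max(k−i, g[k−i]); the inner max lets the remainder stay uncut if that's better.
Small cases: g[2]=1.
g[3] = max(1·2, 2·1) = 2
g[4] = max(1·3, 2·2, 3·1) = 4
g[5] = max(1·4, 2·3, 3·2, 4·1) = 6
g[6] = max(1·6, 2·4, 3·3, 4·2, 5·1) = 9
g[7] = max(1·9, 2·6, 3·4, 4·3, 5·2, 6·1) = 12
g[8] = max(1·12, 2·9, 3·6, …, 6·2, 7·1) = 18
g[9] = max(1·18, 2·12, 3·9, …, 7·2, 8·1) = 27
One optimal split: 3 + 3 + 3; product 3·3·3 = 27.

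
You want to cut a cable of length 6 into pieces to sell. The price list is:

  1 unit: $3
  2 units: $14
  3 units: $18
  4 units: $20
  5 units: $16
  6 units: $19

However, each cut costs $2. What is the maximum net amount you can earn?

Let net[k] be the best obtainable value from length k. For each k, try every first piece i and keep the best of price[i] + net[k−i] minus the 2 cut fee when i<k.
net[1] = 3
net[2] = max(3+3-2, 14+0) = 14
net[3] = max(3+14-2, 14+3-2, 18+0) = 18
net[4] = max(3+18-2, 14+14-2, 18+3-2, 20+0) = 26
net[5] = max(3+26-2, 14+18-2, 18+14-2, 20+3-2, 16+0) = 30
net[6] = max(3+30-2, 14+26-2, 18+18-2, 20+14-2, 16+3-2, 19+0) = 38
One optimal plan: pieces 2 + 2 + 2 (2 cuts) → $42 − $4 = $38.

38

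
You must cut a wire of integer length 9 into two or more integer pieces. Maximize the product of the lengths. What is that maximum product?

Define m[k] = max over 1≤i<k of i · max(k−i, m[k−i]); the inner max lets the remainder stay uncut if that's better.
Small cases: m[2]=1.
m[3] = max(1·2, 2·1) = 2
m[4] = max(1·3, 2·2, 3·1) = 4
m[5] = max(1·4, 2·3, 3·2, 4·1) = 6
m[6] = max(1·6, 2·4, 3·3, 4·2, 5·1) = 9
m[7] = max(1·9, 2·6, 3·4, 4·3, 5·2, 6·1) = 12
m[8] = max(1·12, 2·9, 3·6, …, 6·2, 7·1) = 18
m[9] = max(1·18, 2·12, 3·9, …, 7·2, 8·1) = 27
One optimal split: 3 + 3 + 3; product 3·3·3 = 27.

27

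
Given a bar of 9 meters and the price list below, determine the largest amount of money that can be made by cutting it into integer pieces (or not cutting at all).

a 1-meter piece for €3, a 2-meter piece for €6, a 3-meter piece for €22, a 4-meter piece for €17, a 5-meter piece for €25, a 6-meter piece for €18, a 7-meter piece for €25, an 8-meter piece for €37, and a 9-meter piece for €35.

Build v[k] bottom-up: v[k] = max over allowed piece i of (p[i] + v[k−i]).
v[1] = 3
v[2] = max(3+3, 6+0) = 6
v[3] = max(3+6, 6+3, 22+0) = 22
v[4] = max(3+22, 6+6, 22+3, 17+0) = 25
v[5] = max(3+25, 6+22, 22+6, 17+3, 25+0) = 28
v[6] = max(3+28, 6+25, 22+22, 17+6, 25+3, 18+0) = 44
v[7] = max(3+44, 6+28, 22+25, …, 18+3, 25+0) = 47
v[8] = max(3+47, 6+44, 22+28, …, 25+3, 37+0) = 50
v[9] = max(3+50, 6+47, 22+44, …, 37+3, 35+0) = 66
One optimal cutting: 3 + 3 + 3 → €22 + €22 + €22 = €66.

66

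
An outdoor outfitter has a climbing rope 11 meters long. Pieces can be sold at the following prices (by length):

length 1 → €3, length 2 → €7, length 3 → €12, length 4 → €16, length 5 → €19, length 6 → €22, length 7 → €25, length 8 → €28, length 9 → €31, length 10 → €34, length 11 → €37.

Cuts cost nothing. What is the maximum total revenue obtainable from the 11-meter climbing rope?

44

Let r[k] be the best obtainable value from length k. For each k, try every first piece i and keep the best of price[i] + r[k−i].
r[1] = 3
r[2] = max(3+3, 7+0) = 7
r[3] = max(3+7, 7+3, 12+0) = 12
r[4] = max(3+12, 7+7, 12+3, 16+0) = 16
r[5] = max(3+16, 7+12, 12+7, 16+3, 19+0) = 19
r[6] = max(3+19, 7+16, 12+12, 16+7, 19+3, 22+0) = 24
r[7] = max(3+24, 7+19, 12+16, …, 22+3, 25+0) = 28
r[8] = max(3+28, 7+24, 12+19, …, 25+3, 28+0) = 32
r[9] = max(3+32, 7+28, 12+24, …, 28+3, 31+0) = 36
r[10] = max(3+36, 7+32, 12+28, …, 31+3, 34+0) = 40
r[11] = max(3+40, 7+36, 12+32, …, 34+3, 37+0) = 44
One optimal cutting: 4 + 4 + 3 → €16 + €16 + €12 = €44.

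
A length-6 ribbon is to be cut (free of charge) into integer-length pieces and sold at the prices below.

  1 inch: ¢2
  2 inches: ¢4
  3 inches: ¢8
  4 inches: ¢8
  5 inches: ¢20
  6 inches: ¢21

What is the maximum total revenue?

22

Consider every possible first cut. best[k] is the best of p[i]+best[k−i] over all sellable i≤k.
best[1] = 2
best[2] = 4  (first piece 1, then best[1]=2)
best[3] = 8
best[4] = 10  (first piece 1, then best[3]=8)
best[5] = 20
best[6] = 22  (first piece 1, then best[5]=20)
One optimal cutting: 5 + 1 → ¢20 + ¢2 = ¢22.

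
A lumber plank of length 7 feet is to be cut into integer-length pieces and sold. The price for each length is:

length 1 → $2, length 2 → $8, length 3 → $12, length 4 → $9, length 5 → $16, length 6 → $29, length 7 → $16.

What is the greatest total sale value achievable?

31

Build v[k] bottom-up: v[k] = max over allowed piece i of (p[i] + v[k−i]).
v[1] = 2
v[2] = max(2+2, 8+0) = 8
v[3] = max(2+8, 8+2, 12+0) = 12
v[4] = max(2+12, 8+8, 12+2, 9+0) = 16
v[5] = max(2+16, 8+12, 12+8, 9+2, 16+0) = 20
v[6] = max(2+20, 8+16, 12+12, 9+8, 16+2, 29+0) = 29
v[7] = max(2+29, 8+20, 12+16, …, 29+2, 16+0) = 31
One optimal cutting: 6 + 1 → $29 + $2 = $31.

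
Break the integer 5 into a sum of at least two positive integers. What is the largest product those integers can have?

Let f[k] be the best product for length k (with at least one cut). For each first piece i, the rest contributes max(k−i, f[k−i]).
f[2] = 1×max(1,0) = 1×1 = 1
f[3] = 1×max(2,1) = 1×2 = 2
f[4] = 2×max(2,1) = 2×2 = 4
f[5] = 2×max(3,2) = 2×3 = 6
One optimal split: 3 + 2; product 3×2 = 6.

6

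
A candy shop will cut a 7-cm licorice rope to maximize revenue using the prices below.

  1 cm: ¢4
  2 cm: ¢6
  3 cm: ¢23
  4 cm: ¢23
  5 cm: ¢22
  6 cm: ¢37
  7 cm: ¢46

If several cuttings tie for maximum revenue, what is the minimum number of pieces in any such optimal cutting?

3

Let r[k] be the best obtainable value from length k. For each k, try every first piece i and keep the best of price[i] + r[k−i].
r[1] = 4
r[2] = max(4+4, 6+0) = 8
r[3] = max(4+8, 6+4, 23+0) = 23
r[4] = max(4+23, 6+8, 23+4, 23+0) = 27
r[5] = max(4+27, 6+23, 23+8, 23+4, 22+0) = 31
r[6] = max(4+31, 6+27, 23+23, 23+8, 22+4, 37+0) = 46
r[7] = max(4+46, 6+31, 23+27, …, 37+4, 46+0) = 50
Maximum revenue is ¢50.
Now minimize piece count subject to staying optimal: for each k, pieces[k] = 1 + min over i with p[i]+r[k−i]=r[k] of pieces[k−i].
pieces[4] = 2
pieces[5] = 3
pieces[6] = 2
pieces[7] = 3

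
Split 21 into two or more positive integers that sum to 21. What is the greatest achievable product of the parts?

2187

Let prod[k] be the best product for length k (with at least one cut). For each first piece i, the rest contributes max(k−i, prod[k−i]).
prod[2] = 1*max(1,0) = 1*1 = 1
prod[3] = max(1*2, 2*1) = 2
prod[4] = max(1*3, 2*2, 3*1) = 4
prod[5] = max(1*4, 2*3, 3*2, 4*1) = 6
prod[6] = max(1*6, 2*4, 3*3, 4*2, 5*1) = 9
prod[7] = max(1*9, 2*6, 3*4, 4*3, 5*2, 6*1) = 12
prod[8] = max(1*12, 2*9, 3*6, …, 6*2, 7*1) = 18
prod[9] = max(1*18, 2*12, 3*9, …, 7*2, 8*1) = 27
prod[10] = max(1*27, 2*18, 3*12, …, 8*2, 9*1) = 36
prod[11] = max(1*36, 2*27, 3*18, …, 9*2, 10*1) = 54
prod[12] = max(1*54, 2*36, 3*27, …, 10*2, 11*1) = 81
prod[13] = max(1*81, 2*54, 3*36, …, 11*2, 12*1) = 108
prod[14] = max(1*108, 2*81, 3*54, …, 12*2, 13*1) = 162
prod[15] = max(1*162, 2*108, 3*81, …, 13*2, 14*1) = 243
prod[16] = max(1*243, 2*162, 3*108, …, 14*2, 15*1) = 324
prod[17] = max(1*324, 2*243, 3*162, …, 15*2, 16*1) = 486
prod[18] = max(1*486, 2*324, 3*243, …, 16*2, 17*1) = 729
prod[19] = max(1*729, 2*486, 3*324, …, 17*2, 18*1) = 972
prod[20] = max(1*972, 2*729, 3*486, …, 18*2, 19*1) = 1458
prod[21] = max(1*1458, 2*972, 3*729, …, 19*2, 20*1) = 2187
One optimal split: 3 + 3 + 3 + 3 + 3 + 3 + 3; product 3*3*3*3*3*3*3 = 2187.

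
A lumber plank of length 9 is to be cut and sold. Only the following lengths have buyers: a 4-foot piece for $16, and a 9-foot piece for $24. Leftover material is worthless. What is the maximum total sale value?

32

Build f[k] bottom-up: f[k] = max over allowed piece i of (p[i] + f[k−i]).
f[1] = 0
f[2] = 0
f[3] = 0
f[4] = 16
f[5] = 16
f[6] = 16
f[7] = 16
f[8] = 32  (first piece 4, then f[4]=16)
f[9] = max(16+16, 24+0) = 32
One optimal cutting: pieces 4 + 4 with 1 foot of scrap → $32.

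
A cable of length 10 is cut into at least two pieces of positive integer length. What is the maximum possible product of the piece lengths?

Let g[k] be the best product for length k (with at least one cut). For each first piece i, the rest contributes max(k−i, g[k−i]).
g[2] = 1×max(1,0) = 1×1 = 1
g[3] = max(1×2, 2×1) = 2
g[4] = max(1×3, 2×2, 3×1) = 4
g[5] = max(1×4, 2×3, 3×2, 4×1) = 6
g[6] = max(1×6, 2×4, 3×3, 4×2, 5×1) = 9
g[7] = max(1×9, 2×6, 3×4, 4×3, 5×2, 6×1) = 12
g[8] = max(1×12, 2×9, 3×6, …, 6×2, 7×1) = 18
g[9] = max(1×18, 2×12, 3×9, …, 7×2, 8×1) = 27
g[10] = max(1×27, 2×18, 3×12, …, 8×2, 9×1) = 36
One optimal split: 3 + 3 + 2 + 2; product 3×3×2×2 = 36.

36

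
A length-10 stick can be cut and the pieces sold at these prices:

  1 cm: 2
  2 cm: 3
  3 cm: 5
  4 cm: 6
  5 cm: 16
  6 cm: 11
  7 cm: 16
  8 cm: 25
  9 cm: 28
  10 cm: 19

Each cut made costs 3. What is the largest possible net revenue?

29

Consider every possible first cut. v[k] is the best of p[i]+v[k−i] over all sellable i≤k, charging 3 whenever i<k.
v[1] = 2
v[2] = 3
v[3] = 5
v[4] = 6
v[5] = 16
v[6] = 15  (first piece 1, then v[5]=16)
v[7] = 16  (first piece 2, then v[5]=16)
v[8] = 25
v[9] = 28
v[10] = 29  (first piece 5, then v[5]=16)
One optimal plan: pieces 5 + 5 (1 cut) → 32 − 3 = 29.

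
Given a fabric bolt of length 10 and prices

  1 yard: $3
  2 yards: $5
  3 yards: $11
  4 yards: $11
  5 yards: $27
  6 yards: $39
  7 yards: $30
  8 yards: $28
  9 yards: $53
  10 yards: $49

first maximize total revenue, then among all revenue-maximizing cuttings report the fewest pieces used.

Build r[k] bottom-up: r[k] = max over allowed piece i of (p[i] + r[k−i]).
r[1] = 3
r[2] = 6  (first piece 1, then r[1]=3)
r[3] = 11
r[4] = 14  (first piece 1, then r[3]=11)
r[5] = 27
r[6] = 39
r[7] = 42  (first piece 1, then r[6]=39)
r[8] = 45  (first piece 1, then r[7]=42)
r[9] = 53
r[10] = 56  (first piece 1, then r[9]=53)
Maximum revenue is $56.
Now minimize piece count subject to staying optimal: for each k, pieces[k] = 1 + min over i with p[i]+r[k−i]=r[k] of pieces[k−i].
pieces[7] = 2
pieces[8] = 3
pieces[9] = 1
pieces[10] = 2

2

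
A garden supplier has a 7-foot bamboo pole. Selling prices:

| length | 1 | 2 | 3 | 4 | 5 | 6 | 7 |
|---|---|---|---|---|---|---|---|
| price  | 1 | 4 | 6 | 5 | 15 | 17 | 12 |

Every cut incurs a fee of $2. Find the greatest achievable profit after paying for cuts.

17

Build r[k] bottom-up: r[k] = max over allowed piece i of (p[i] + r[k−i]) − 2 per cut.
r[1] = 1
r[2] = 4
r[3] = 6
r[4] = 6  (first piece 2, then r[2]=4)
r[5] = 15
r[6] = 17
r[7] = 17  (first piece 2, then r[5]=15)
One optimal plan: pieces 5 + 2 (1 cut) → $19 − $2 = $17.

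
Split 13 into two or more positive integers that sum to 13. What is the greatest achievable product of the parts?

Fill prod[k] for k=2..13: at each k try every first piece i and multiply by the better of (k−i) uncut or prod[k−i].
prod[2] = 1×max(1,0) = 1×1 = 1
prod[3] = 1×max(2,1) = 1×2 = 2
prod[4] = 2×max(2,1) = 2×2 = 4
prod[5] = 2×max(3,2) = 2×3 = 6
prod[6] = 3×max(3,2) = 3×3 = 9
prod[7] = 2×max(5,6) = 2×6 = 12
prod[8] = 2×max(6,9) = 2×9 = 18
prod[9] = 3×max(6,9) = 3×9 = 27
prod[10] = 2×max(8,18) = 2×18 = 36
prod[11] = 2×max(9,27) = 2×27 = 54
prod[12] = 3×max(9,27) = 3×27 = 81
prod[13] = 2×max(11,54) = 2×54 = 108
One optimal split: 3 + 3 + 3 + 2 + 2; product 3×3×3×2×2 = 108.

108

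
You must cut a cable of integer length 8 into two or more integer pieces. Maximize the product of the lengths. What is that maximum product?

18

Fill P[k] for k=2..8: at each k try every first piece i and multiply by the better of (k−i) uncut or P[k−i].
P[2] = 1·max(1,0) = 1·1 = 1
P[3] = 1·max(2,1) = 1·2 = 2
P[4] = 2·max(2,1) = 2·2 = 4
P[5] = 2·max(3,2) = 2·3 = 6
P[6] = 3·max(3,2) = 3·3 = 9
P[7] = 2·max(5,6) = 2·6 = 12
P[8] = 2·max(6,9) = 2·9 = 18
One optimal split: 3 + 3 + 2; product 3·3·2 = 18.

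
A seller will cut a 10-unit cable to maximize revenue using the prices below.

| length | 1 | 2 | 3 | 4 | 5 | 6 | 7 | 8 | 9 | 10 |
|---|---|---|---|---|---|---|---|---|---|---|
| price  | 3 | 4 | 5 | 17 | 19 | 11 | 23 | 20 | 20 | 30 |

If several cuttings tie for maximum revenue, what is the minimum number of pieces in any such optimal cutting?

Let r[k] be the best obtainable value from length k. For each k, try every first piece i and keep the best of price[i] + r[k−i].
r[1] = 3
r[2] = max(3+3, 4+0) = 6
r[3] = max(3+6, 4+3, 5+0) = 9
r[4] = max(3+9, 4+6, 5+3, 17+0) = 17
r[5] = max(3+17, 4+9, 5+6, 17+3, 19+0) = 20
r[6] = max(3+20, 4+17, 5+9, 17+6, 19+3, 11+0) = 23
r[7] = max(3+23, 4+20, 5+17, …, 11+3, 23+0) = 26
r[8] = max(3+26, 4+23, 5+20, …, 23+3, 20+0) = 34
r[9] = max(3+34, 4+26, 5+23, …, 20+3, 20+0) = 37
r[10] = max(3+37, 4+34, 5+26, …, 20+3, 30+0) = 40
Maximum revenue is 40.
Now minimize piece count subject to staying optimal: for each k, pieces[k] = 1 + min over i with p[i]+r[k−i]=r[k] of pieces[k−i].
pieces[7] = 4
pieces[8] = 2
pieces[9] = 3
pieces[10] = 4

4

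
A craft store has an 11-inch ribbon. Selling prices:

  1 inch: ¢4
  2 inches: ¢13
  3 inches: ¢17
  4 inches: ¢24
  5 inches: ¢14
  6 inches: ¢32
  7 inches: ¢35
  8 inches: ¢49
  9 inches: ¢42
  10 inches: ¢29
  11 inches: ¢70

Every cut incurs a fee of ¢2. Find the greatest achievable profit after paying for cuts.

70

Consider every possible first cut. v[k] is the best of p[i]+v[k−i] over all sellable i≤k, charging 2 whenever i<k.
v[1] = 4
v[2] = max(4+4-2, 13+0) = 13
v[3] = max(4+13-2, 13+4-2, 17+0) = 17
v[4] = max(4+17-2, 13+13-2, 17+4-2, 24+0) = 24
v[5] = max(4+24-2, 13+17-2, 17+13-2, 24+4-2, 14+0) = 28
v[6] = max(4+28-2, 13+24-2, 17+17-2, 24+13-2, 14+4-2, 32+0) = 35
v[7] = max(4+35-2, 13+28-2, 17+24-2, …, 32+4-2, 35+0) = 39
v[8] = max(4+39-2, 13+35-2, 17+28-2, …, 35+4-2, 49+0) = 49
v[9] = max(4+49-2, 13+39-2, 17+35-2, …, 49+4-2, 42+0) = 51
v[10] = max(4+51-2, 13+49-2, 17+39-2, …, 42+4-2, 29+0) = 60
v[11] = max(4+60-2, 13+51-2, 17+49-2, …, 29+4-2, 70+0) = 70
Best is to make no cuts and sell whole for ¢70.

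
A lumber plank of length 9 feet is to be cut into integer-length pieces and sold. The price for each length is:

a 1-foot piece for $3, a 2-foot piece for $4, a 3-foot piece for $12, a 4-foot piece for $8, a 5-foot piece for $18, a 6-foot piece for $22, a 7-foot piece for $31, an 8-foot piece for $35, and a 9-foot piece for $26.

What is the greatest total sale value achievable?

Consider every possible first cut. r[k] is the best of p[i]+r[k−i] over all sellable i≤k.
r[1] = 3
r[2] = 6  (first piece 1, then r[1]=3)
r[3] = 12
r[4] = 15  (first piece 1, then r[3]=12)
r[5] = 18  (first piece 1, then r[4]=15)
r[6] = 24  (first piece 3, then r[3]=12)
r[7] = 31
r[8] = 35
r[9] = 38  (first piece 1, then r[8]=35)
One optimal cutting: 8 + 1 → $35 + $3 = $38.

38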